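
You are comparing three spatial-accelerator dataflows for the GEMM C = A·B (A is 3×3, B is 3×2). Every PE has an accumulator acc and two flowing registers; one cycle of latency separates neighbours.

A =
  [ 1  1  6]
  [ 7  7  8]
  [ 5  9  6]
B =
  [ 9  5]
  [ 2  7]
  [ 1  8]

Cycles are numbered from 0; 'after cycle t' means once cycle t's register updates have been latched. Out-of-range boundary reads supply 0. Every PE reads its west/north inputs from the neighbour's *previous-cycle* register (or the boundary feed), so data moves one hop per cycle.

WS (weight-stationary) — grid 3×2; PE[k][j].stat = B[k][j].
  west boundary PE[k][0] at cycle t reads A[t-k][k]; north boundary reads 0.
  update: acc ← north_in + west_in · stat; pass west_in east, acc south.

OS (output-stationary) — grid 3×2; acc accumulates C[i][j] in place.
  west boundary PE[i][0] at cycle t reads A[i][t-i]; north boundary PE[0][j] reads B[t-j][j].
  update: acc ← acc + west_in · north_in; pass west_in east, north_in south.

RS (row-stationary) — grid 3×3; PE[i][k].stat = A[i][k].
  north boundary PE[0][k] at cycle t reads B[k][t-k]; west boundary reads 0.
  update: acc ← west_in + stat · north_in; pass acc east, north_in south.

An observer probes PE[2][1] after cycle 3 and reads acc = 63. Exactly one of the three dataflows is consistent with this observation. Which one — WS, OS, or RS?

— WS: 3×2; PE[2][1] trace:
  c0 r2c1: 0 / 0 / 0
  c1 r2c1: 0 / 0 / 0
  c2 r2c1: 0 / 0 / 0
  c3 r2c1: 60 / 6 / 60
— OS: 3×2; PE[2][1] trace:
  c0 r2c1: 0 / 0 / 0
  c1 r2c1: 0 / 0 / 0
  c2 r2c1: 0 / 0 / 0
  c3 r2c1: 25 / 5 / 5
— RS: 3×3; PE[2][1] trace:
  c0 r2c1: 0 / 0 / 0
  c1 r2c1: 0 / 0 / 0
  c2 r2c1: 0 / 0 / 0
  c3 r2c1: 63 / 63 / 2

dataflow = RS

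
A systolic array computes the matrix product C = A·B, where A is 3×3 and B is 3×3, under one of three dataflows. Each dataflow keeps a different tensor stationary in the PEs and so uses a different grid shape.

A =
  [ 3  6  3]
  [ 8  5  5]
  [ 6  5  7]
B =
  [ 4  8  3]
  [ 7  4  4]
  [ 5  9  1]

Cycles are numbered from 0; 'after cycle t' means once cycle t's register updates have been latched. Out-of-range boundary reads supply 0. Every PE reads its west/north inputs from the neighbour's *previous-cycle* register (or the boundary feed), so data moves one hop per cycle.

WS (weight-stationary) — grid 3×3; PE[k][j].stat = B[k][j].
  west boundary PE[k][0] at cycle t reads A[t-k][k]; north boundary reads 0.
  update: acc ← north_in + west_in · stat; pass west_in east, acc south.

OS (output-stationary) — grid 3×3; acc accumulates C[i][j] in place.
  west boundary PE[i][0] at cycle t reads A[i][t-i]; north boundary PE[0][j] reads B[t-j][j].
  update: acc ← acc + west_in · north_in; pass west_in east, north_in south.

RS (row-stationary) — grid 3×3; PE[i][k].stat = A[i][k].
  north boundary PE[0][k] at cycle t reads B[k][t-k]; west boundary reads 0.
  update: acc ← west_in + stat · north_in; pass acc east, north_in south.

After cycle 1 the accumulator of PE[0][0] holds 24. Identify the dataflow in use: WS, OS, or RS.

Under WS (3×3), PE[0][0]:
  @0  [0,0]  acc 12  |  →3  ↓12
  @1  [0,0]  acc 32  |  →8  ↓32
Under OS (3×3), PE[0][0]:
  @0  [0,0]  acc 12  |  →3  ↓4
  @1  [0,0]  acc 54  |  →6  ↓7
Under RS (3×3), PE[0][0]:
  @0  [0,0]  acc 12  |  →12  ↓4
  @1  [0,0]  acc 24  |  →24  ↓8

dataflow = RS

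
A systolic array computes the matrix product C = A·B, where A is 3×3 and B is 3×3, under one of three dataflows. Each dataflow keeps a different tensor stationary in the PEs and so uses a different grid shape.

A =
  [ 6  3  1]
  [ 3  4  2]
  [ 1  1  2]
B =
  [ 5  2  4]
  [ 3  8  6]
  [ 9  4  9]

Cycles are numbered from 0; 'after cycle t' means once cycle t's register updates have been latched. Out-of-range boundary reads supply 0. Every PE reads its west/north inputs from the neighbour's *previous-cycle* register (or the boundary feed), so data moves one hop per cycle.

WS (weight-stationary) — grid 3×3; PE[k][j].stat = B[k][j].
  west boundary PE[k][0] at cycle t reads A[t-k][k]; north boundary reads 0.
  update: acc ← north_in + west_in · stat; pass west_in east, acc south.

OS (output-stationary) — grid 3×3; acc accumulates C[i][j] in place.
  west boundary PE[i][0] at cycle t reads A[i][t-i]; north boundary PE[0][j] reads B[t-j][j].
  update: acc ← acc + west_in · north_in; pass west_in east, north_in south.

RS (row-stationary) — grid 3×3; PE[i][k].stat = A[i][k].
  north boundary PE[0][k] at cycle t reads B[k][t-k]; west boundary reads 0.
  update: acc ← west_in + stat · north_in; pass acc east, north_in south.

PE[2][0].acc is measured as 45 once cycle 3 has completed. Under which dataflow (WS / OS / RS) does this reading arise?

dataflow = WS

— WS: 3×3; PE[2][0] trace:
  0: (2,0).acc=0  regs=<0,0>
  1: (2,0).acc=0  regs=<0,0>
  2: (2,0).acc=48  regs=<1,48>
  3: (2,0).acc=45  regs=<2,45>
— OS: 3×3; PE[2][0] trace:
  0: (2,0).acc=0  regs=<0,0>
  1: (2,0).acc=0  regs=<0,0>
  2: (2,0).acc=5  regs=<1,5>
  3: (2,0).acc=8  regs=<1,3>
— RS: 3×3; PE[2][0] trace:
  0: (2,0).acc=0  regs=<0,0>
  1: (2,0).acc=0  regs=<0,0>
  2: (2,0).acc=5  regs=<5,5>
  3: (2,0).acc=2  regs=<2,2>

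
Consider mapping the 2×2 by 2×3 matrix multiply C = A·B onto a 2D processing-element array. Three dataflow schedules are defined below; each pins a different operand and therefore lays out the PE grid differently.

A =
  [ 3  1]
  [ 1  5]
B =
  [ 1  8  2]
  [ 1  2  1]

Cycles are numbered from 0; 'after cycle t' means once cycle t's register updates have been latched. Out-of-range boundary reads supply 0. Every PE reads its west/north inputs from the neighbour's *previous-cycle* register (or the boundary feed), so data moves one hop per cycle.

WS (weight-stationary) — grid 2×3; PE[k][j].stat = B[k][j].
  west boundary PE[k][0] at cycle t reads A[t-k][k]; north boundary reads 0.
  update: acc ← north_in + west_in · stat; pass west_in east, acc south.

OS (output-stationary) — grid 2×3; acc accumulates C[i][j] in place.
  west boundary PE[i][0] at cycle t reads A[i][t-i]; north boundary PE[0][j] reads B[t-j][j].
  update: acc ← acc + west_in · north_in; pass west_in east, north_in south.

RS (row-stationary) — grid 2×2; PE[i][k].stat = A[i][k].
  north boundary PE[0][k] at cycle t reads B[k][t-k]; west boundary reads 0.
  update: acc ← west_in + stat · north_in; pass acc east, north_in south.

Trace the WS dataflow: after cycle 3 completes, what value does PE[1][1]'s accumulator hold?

PE[1][1].acc = 18

WS 2×3: PE[1][1] cycle-by-cycle (with neighbour feeds):
  cycle 0: PE[0][1] → acc 0, east 0, south 0
  cycle 0: PE[1][0] → acc 0, east 0, south 0
  cycle 0: PE[1][1] → acc 0, east 0, south 0
  cycle 1: PE[0][1] → acc 24, east 3, south 24
  cycle 1: PE[1][0] → acc 4, east 1, south 4
  cycle 1: PE[1][1] → acc 0, east 0, south 0
  cycle 2: PE[0][1] → acc 8, east 1, south 8
  cycle 2: PE[1][0] → acc 6, east 5, south 6
  cycle 2: PE[1][1] → acc 26, east 1, south 26
  cycle 3: PE[0][1] → acc 0, east 0, south 0
  cycle 3: PE[1][0] → acc 0, east 0, south 0
  cycle 3: PE[1][1] → acc 18, east 5, south 18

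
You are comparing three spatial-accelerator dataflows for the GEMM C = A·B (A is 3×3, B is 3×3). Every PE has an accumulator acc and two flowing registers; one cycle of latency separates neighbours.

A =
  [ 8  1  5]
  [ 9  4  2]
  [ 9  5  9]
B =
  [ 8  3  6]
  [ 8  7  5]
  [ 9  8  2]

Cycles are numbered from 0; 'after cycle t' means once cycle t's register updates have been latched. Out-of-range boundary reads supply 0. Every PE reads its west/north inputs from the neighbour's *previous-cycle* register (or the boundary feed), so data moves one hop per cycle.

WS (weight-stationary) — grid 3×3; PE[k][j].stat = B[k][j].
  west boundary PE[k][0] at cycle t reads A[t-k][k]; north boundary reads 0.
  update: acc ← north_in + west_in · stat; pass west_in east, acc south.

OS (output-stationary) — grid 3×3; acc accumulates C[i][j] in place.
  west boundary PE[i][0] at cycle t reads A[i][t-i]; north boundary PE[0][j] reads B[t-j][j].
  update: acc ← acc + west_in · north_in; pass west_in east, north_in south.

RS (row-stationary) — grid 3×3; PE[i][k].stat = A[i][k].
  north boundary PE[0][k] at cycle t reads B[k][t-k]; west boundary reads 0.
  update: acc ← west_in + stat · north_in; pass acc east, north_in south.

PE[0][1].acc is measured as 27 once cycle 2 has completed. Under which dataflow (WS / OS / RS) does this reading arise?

WS (3×3 grid), PE[0][1]:
  0: (0,1).acc=0  regs=<0,0>
  1: (0,1).acc=24  regs=<8,24>
  2: (0,1).acc=27  regs=<9,27>
OS (3×3 grid), PE[0][1]:
  0: (0,1).acc=0  regs=<0,0>
  1: (0,1).acc=24  regs=<8,3>
  2: (0,1).acc=31  regs=<1,7>
RS (3×3 grid), PE[0][1]:
  0: (0,1).acc=0  regs=<0,0>
  1: (0,1).acc=72  regs=<72,8>
  2: (0,1).acc=31  regs=<31,7>

dataflow = WS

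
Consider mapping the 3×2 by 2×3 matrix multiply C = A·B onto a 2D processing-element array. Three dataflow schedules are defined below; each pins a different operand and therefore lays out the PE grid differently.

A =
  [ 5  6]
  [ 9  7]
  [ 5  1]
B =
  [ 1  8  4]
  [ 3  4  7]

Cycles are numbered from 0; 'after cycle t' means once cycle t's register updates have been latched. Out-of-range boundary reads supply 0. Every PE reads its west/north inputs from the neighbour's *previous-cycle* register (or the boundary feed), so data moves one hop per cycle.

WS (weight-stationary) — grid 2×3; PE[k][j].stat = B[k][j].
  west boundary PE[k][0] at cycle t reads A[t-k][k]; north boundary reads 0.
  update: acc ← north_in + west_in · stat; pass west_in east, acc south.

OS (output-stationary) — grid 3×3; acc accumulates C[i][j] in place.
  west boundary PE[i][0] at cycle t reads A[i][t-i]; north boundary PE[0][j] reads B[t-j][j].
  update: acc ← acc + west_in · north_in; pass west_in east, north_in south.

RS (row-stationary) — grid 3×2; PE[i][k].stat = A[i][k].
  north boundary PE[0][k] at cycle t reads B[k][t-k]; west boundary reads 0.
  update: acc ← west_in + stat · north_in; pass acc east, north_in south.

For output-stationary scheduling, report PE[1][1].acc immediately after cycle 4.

PE[1][1].acc = 100

OS (3×3). Following PE[1][1] plus its west/north inputs:
  t=0 PE[0][1]: acc=0 h=0 v=0
  t=0 PE[1][0]: acc=0 h=0 v=0
  t=0 PE[1][1]: acc=0 h=0 v=0
  t=1 PE[0][1]: acc=40 h=5 v=8
  t=1 PE[1][0]: acc=9 h=9 v=1
  t=1 PE[1][1]: acc=0 h=0 v=0
  t=2 PE[0][1]: acc=64 h=6 v=4
  t=2 PE[1][0]: acc=30 h=7 v=3
  t=2 PE[1][1]: acc=72 h=9 v=8
  t=3 PE[0][1]: acc=64 h=0 v=0
  t=3 PE[1][0]: acc=30 h=0 v=0
  t=3 PE[1][1]: acc=100 h=7 v=4
  t=4 PE[0][1]: acc=64 h=0 v=0
  t=4 PE[1][0]: acc=30 h=0 v=0
  t=4 PE[1][1]: acc=100 h=0 v=0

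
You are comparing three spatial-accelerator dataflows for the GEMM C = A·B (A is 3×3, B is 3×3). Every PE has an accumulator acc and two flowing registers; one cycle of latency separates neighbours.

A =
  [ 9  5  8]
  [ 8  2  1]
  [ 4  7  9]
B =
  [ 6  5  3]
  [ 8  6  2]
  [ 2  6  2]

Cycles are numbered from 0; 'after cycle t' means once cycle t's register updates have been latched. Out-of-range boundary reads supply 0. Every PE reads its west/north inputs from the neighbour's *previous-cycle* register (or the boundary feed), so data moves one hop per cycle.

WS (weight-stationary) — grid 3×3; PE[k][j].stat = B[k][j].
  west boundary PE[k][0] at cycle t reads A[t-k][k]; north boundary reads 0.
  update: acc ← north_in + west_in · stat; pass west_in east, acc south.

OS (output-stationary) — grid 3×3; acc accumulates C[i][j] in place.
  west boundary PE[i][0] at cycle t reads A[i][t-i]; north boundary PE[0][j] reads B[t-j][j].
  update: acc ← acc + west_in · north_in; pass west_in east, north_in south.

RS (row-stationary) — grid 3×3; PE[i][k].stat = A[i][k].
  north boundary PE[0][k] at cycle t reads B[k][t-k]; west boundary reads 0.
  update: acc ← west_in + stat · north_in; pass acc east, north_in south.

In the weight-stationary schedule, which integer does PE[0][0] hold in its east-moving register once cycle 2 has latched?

register = 4

WS (3×3). Following PE[0][0] plus its west/north inputs:
  cycle 0: PE[0][0] → acc 54, east 9, south 54
  cycle 1: PE[0][0] → acc 48, east 8, south 48
  cycle 2: PE[0][0] → acc 24, east 4, south 24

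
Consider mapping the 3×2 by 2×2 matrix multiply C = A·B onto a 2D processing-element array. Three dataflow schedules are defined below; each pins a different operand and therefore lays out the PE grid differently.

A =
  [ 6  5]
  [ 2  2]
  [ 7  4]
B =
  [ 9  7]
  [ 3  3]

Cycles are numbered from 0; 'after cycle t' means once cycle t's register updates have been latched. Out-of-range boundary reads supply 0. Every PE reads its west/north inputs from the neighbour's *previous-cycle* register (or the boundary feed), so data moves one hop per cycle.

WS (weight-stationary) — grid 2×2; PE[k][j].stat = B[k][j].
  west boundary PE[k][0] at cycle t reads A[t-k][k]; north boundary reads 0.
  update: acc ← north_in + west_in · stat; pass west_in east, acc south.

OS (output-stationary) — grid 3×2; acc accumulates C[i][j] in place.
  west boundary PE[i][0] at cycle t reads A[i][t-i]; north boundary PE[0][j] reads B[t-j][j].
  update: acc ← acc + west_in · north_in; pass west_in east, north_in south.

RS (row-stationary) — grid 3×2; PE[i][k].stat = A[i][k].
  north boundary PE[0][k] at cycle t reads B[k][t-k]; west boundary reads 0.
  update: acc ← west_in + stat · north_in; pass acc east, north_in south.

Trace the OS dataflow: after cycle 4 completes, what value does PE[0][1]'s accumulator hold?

PE[0][1].acc = 57

OS on a 3×2 grid — tracing PE[0][1] and its feeders:
  @0  [0,0]  acc 54  |  →6  ↓9
  @0  [0,1]  acc 0  |  →0  ↓0
  @1  [0,0]  acc 69  |  →5  ↓3
  @1  [0,1]  acc 42  |  →6  ↓7
  @2  [0,0]  acc 69  |  →0  ↓0
  @2  [0,1]  acc 57  |  →5  ↓3
  @3  [0,0]  acc 69  |  →0  ↓0
  @3  [0,1]  acc 57  |  →0  ↓0
  @4  [0,0]  acc 69  |  →0  ↓0
  @4  [0,1]  acc 57  |  →0  ↓0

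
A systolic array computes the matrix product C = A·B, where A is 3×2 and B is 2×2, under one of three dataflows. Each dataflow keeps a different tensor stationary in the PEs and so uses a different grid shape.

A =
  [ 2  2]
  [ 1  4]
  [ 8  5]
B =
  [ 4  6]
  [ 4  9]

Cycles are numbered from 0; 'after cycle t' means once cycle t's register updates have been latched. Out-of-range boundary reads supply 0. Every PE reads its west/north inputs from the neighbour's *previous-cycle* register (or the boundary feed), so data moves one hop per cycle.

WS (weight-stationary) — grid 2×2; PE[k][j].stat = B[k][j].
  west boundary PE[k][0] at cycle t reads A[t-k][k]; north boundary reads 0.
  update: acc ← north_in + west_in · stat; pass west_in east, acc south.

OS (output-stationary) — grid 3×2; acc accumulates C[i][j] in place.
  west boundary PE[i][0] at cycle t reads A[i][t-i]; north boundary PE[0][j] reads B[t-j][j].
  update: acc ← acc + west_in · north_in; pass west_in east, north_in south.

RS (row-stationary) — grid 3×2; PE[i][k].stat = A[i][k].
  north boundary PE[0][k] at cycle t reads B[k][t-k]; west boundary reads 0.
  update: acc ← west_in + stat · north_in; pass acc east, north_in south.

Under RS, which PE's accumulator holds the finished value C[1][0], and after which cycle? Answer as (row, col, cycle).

(row, col, cycle) = (1, 1, 2)

RS — PE[1][1] is where C[1][0] collects:
  step 0 · PE1,1: acc=0; fwd→0 fwd↓0
  step 1 · PE1,1: acc=0; fwd→0 fwd↓0
  step 2 · PE1,1: acc=20; fwd→20 fwd↓4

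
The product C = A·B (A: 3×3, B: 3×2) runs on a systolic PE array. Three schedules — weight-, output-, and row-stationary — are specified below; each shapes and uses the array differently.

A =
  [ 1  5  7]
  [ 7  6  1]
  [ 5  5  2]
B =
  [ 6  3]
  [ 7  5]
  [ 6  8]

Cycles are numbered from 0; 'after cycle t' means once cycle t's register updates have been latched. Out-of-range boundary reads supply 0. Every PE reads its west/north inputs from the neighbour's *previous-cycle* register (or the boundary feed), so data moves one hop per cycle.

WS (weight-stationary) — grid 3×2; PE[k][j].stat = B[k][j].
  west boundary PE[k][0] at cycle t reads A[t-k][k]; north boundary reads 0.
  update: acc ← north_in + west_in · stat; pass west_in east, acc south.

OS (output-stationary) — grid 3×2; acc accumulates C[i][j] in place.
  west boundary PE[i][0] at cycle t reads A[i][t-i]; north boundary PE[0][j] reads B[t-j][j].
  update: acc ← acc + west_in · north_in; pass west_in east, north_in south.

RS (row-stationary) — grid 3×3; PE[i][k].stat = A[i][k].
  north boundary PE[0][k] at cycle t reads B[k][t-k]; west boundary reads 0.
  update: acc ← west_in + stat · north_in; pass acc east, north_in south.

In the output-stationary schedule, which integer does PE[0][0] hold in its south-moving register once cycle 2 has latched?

register = 6

OS on a 3×2 grid — tracing PE[0][0] and its feeders:
  cycle 0: PE[0][0] → acc 6, east 1, south 6
  cycle 1: PE[0][0] → acc 41, east 5, south 7
  cycle 2: PE[0][0] → acc 83, east 7, south 6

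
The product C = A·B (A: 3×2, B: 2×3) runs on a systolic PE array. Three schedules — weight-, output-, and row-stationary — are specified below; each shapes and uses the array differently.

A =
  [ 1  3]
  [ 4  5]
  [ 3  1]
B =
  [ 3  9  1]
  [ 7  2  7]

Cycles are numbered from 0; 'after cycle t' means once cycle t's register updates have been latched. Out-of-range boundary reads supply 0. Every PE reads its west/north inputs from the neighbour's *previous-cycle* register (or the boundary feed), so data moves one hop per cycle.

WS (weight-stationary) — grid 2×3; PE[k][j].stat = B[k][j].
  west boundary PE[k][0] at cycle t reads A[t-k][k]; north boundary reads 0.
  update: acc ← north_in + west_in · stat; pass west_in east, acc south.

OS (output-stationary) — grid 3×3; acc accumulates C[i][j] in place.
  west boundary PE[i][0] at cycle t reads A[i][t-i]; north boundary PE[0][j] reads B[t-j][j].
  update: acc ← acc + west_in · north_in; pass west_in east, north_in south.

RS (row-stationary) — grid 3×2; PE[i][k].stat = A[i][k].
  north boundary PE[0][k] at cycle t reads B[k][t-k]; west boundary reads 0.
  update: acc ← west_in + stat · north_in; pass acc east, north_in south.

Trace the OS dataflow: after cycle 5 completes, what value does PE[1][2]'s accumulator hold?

OS (3×3). Following PE[1][2] plus its west/north inputs:
  0: (0,2).acc=0  regs=<0,0>
  0: (1,1).acc=0  regs=<0,0>
  0: (1,2).acc=0  regs=<0,0>
  1: (0,2).acc=0  regs=<0,0>
  1: (1,1).acc=0  regs=<0,0>
  1: (1,2).acc=0  regs=<0,0>
  2: (0,2).acc=1  regs=<1,1>
  2: (1,1).acc=36  regs=<4,9>
  2: (1,2).acc=0  regs=<0,0>
  3: (0,2).acc=22  regs=<3,7>
  3: (1,1).acc=46  regs=<5,2>
  3: (1,2).acc=4  regs=<4,1>
  4: (0,2).acc=22  regs=<0,0>
  4: (1,1).acc=46  regs=<0,0>
  4: (1,2).acc=39  regs=<5,7>
  5: (0,2).acc=22  regs=<0,0>
  5: (1,1).acc=46  regs=<0,0>
  5: (1,2).acc=39  regs=<0,0>

PE[1][2].acc = 39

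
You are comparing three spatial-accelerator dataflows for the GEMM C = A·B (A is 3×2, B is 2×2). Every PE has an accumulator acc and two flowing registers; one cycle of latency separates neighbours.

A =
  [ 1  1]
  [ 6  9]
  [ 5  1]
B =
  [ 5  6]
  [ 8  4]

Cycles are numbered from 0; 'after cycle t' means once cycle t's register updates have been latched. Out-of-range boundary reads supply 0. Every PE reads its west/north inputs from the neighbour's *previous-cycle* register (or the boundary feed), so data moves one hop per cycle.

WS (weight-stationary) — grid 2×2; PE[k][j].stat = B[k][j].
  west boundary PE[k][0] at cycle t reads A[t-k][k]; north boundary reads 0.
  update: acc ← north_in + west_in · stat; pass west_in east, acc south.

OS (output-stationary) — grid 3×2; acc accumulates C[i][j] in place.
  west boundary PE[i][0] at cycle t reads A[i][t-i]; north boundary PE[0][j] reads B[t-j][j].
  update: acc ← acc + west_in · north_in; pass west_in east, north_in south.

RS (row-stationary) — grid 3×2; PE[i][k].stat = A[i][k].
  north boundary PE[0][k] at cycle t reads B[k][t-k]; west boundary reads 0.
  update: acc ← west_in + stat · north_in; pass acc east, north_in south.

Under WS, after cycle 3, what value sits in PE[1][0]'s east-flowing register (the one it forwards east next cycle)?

register = 1

WS (2×2). Following PE[1][0] plus its west/north inputs:
  t=0 PE[0][0]: acc=5 h=1 v=5
  t=0 PE[1][0]: acc=0 h=0 v=0
  t=1 PE[0][0]: acc=30 h=6 v=30
  t=1 PE[1][0]: acc=13 h=1 v=13
  t=2 PE[0][0]: acc=25 h=5 v=25
  t=2 PE[1][0]: acc=102 h=9 v=102
  t=3 PE[0][0]: acc=0 h=0 v=0
  t=3 PE[1][0]: acc=33 h=1 v=33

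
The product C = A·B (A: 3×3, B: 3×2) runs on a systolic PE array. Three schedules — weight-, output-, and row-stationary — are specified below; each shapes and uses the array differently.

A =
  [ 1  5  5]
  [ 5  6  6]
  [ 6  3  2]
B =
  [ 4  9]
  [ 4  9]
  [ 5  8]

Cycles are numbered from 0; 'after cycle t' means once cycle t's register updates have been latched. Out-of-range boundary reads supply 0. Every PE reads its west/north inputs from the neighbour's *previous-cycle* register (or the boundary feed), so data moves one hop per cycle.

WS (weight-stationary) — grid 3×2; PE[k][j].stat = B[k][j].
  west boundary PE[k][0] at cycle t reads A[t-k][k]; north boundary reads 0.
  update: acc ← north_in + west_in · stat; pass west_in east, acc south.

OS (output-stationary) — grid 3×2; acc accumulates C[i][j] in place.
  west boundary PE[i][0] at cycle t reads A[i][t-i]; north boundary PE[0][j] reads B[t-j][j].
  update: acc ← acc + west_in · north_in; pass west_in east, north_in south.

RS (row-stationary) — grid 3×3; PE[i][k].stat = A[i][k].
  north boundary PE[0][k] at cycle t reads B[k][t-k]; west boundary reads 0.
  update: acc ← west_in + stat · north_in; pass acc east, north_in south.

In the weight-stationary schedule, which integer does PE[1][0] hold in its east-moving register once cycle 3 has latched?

WS 3×2: PE[1][0] cycle-by-cycle (with neighbour feeds):
  step 0 · PE0,0: acc=4; fwd→1 fwd↓4
  step 0 · PE1,0: acc=0; fwd→0 fwd↓0
  step 1 · PE0,0: acc=20; fwd→5 fwd↓20
  step 1 · PE1,0: acc=24; fwd→5 fwd↓24
  step 2 · PE0,0: acc=24; fwd→6 fwd↓24
  step 2 · PE1,0: acc=44; fwd→6 fwd↓44
  step 3 · PE0,0: acc=0; fwd→0 fwd↓0
  step 3 · PE1,0: acc=36; fwd→3 fwd↓36

register = 3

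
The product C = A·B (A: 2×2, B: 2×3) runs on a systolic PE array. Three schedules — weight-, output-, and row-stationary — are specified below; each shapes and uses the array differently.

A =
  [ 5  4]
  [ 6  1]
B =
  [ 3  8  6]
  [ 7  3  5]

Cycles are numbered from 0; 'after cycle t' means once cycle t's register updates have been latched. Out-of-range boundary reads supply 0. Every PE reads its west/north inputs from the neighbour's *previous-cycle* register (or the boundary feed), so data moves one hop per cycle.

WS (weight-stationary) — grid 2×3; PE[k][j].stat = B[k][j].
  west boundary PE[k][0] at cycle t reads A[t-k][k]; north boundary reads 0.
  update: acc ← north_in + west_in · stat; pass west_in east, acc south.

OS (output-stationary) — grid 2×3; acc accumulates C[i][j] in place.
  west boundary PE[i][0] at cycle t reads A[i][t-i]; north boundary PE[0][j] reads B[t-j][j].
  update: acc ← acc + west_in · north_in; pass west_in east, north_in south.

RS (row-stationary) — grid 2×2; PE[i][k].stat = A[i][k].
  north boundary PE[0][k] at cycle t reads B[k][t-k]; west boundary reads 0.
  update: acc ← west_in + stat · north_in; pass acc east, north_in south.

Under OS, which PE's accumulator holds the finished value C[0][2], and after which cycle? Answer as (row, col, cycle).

OS: C[0][2] accumulates in PE[0][2]:
  c0 r0c2: 0 / 0 / 0
  c1 r0c2: 0 / 0 / 0
  c2 r0c2: 30 / 5 / 6
  c3 r0c2: 50 / 4 / 5

(row, col, cycle) = (0, 2, 3)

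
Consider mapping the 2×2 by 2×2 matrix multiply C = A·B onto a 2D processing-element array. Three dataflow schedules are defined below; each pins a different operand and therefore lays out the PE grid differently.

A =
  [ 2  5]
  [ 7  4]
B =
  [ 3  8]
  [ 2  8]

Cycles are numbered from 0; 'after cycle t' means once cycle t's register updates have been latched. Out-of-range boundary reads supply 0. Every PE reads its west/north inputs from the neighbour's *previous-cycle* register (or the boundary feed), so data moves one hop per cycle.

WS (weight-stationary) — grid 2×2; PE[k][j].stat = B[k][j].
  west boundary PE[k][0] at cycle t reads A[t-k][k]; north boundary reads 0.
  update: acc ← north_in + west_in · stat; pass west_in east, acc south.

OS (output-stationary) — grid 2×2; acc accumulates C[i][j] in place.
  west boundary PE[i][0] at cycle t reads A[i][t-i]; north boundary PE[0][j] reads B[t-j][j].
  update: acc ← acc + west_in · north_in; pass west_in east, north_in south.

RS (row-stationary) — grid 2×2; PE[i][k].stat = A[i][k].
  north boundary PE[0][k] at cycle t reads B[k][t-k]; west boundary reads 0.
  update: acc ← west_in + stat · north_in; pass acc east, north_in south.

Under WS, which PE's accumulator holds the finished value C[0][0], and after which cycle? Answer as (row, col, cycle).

WS: C[0][0] accumulates in PE[1][0]:
  [0] (1,0) acc=0 (h:0 v:0)
  [1] (1,0) acc=16 (h:5 v:16)

(row, col, cycle) = (1, 0, 1)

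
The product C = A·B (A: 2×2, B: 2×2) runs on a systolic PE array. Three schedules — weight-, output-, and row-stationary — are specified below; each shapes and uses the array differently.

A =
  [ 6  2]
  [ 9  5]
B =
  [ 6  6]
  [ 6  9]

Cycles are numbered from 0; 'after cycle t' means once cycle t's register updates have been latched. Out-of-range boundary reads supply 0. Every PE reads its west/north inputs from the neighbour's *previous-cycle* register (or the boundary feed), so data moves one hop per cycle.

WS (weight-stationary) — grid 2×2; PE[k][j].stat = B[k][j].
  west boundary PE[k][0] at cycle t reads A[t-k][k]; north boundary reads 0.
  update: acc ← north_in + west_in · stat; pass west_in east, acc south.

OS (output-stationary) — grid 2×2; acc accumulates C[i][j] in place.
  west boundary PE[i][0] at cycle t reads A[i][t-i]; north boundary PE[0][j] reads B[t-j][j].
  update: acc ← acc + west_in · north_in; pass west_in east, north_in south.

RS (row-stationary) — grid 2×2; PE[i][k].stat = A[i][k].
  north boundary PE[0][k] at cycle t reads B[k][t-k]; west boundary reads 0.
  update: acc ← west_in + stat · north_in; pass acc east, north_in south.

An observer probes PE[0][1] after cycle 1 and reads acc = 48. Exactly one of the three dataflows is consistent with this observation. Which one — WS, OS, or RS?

WS (2×2 grid), PE[0][1]:
  [0] (0,1) acc=0 (h:0 v:0)
  [1] (0,1) acc=36 (h:6 v:36)
OS (2×2 grid), PE[0][1]:
  [0] (0,1) acc=0 (h:0 v:0)
  [1] (0,1) acc=36 (h:6 v:6)
RS (2×2 grid), PE[0][1]:
  [0] (0,1) acc=0 (h:0 v:0)
  [1] (0,1) acc=48 (h:48 v:6)

dataflow = RS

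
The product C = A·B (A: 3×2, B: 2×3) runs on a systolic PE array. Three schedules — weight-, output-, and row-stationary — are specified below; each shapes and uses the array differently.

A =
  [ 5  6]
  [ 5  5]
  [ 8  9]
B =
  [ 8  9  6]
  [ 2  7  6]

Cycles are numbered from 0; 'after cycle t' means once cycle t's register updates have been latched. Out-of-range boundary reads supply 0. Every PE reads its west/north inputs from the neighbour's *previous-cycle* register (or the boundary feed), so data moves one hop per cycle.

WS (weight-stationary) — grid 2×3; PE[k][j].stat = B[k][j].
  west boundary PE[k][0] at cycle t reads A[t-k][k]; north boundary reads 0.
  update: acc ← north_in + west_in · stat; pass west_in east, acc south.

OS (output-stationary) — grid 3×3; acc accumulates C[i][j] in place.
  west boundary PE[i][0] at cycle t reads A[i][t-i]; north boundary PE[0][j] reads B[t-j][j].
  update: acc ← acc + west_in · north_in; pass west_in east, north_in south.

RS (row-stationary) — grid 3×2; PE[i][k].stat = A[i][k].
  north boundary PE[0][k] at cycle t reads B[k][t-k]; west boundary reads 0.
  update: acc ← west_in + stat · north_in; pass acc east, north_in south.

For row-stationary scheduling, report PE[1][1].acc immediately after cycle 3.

PE[1][1].acc = 80

Tracing RS — 3×2 array, target PE[1][1]:
  c0 r0c1: 0 / 0 / 0
  c0 r1c0: 0 / 0 / 0
  c0 r1c1: 0 / 0 / 0
  c1 r0c1: 52 / 52 / 2
  c1 r1c0: 40 / 40 / 8
  c1 r1c1: 0 / 0 / 0
  c2 r0c1: 87 / 87 / 7
  c2 r1c0: 45 / 45 / 9
  c2 r1c1: 50 / 50 / 2
  c3 r0c1: 66 / 66 / 6
  c3 r1c0: 30 / 30 / 6
  c3 r1c1: 80 / 80 / 7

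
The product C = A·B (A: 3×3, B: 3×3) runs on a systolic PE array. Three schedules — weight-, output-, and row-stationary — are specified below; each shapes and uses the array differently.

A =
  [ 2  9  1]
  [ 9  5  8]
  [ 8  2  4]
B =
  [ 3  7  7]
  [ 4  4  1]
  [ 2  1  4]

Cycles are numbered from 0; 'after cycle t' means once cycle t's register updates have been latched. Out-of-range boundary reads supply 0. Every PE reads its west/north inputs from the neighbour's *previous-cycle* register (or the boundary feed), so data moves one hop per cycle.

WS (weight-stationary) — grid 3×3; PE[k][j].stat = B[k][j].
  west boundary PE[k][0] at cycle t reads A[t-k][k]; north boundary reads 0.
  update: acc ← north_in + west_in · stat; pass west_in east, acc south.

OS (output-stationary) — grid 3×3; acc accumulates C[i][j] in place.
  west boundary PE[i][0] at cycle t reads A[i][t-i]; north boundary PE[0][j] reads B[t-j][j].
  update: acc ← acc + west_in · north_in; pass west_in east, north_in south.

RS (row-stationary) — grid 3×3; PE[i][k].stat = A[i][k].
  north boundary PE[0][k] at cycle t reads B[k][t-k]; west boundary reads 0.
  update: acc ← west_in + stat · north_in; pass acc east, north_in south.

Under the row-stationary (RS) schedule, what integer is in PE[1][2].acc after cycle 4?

RS (3×3). Following PE[1][2] plus its west/north inputs:
  cycle 0: PE[0][2] → acc 0, east 0, south 0
  cycle 0: PE[1][1] → acc 0, east 0, south 0
  cycle 0: PE[1][2] → acc 0, east 0, south 0
  cycle 1: PE[0][2] → acc 0, east 0, south 0
  cycle 1: PE[1][1] → acc 0, east 0, south 0
  cycle 1: PE[1][2] → acc 0, east 0, south 0
  cycle 2: PE[0][2] → acc 44, east 44, south 2
  cycle 2: PE[1][1] → acc 47, east 47, south 4
  cycle 2: PE[1][2] → acc 0, east 0, south 0
  cycle 3: PE[0][2] → acc 51, east 51, south 1
  cycle 3: PE[1][1] → acc 83, east 83, south 4
  cycle 3: PE[1][2] → acc 63, east 63, south 2
  cycle 4: PE[0][2] → acc 27, east 27, south 4
  cycle 4: PE[1][1] → acc 68, east 68, south 1
  cycle 4: PE[1][2] → acc 91, east 91, south 1

PE[1][2].acc = 91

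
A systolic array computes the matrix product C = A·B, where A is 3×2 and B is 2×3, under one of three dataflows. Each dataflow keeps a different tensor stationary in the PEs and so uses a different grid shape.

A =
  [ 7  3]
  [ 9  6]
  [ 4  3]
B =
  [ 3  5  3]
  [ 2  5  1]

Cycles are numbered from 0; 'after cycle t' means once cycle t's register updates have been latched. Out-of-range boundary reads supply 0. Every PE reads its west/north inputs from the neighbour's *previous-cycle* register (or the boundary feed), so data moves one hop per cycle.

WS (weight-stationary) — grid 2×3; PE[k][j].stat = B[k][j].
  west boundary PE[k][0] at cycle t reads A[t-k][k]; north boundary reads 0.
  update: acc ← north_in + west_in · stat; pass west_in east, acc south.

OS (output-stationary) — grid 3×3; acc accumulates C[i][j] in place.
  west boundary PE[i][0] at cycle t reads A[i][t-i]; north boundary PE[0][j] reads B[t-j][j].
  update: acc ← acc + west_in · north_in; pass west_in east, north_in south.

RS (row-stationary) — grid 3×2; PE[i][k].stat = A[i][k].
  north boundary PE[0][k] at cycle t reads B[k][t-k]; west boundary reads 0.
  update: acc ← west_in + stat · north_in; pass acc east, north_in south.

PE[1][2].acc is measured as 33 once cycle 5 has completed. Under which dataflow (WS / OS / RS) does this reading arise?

dataflow = OS

Under WS (2×3), PE[1][2]:
  [0] (1,2) acc=0 (h:0 v:0)
  [1] (1,2) acc=0 (h:0 v:0)
  [2] (1,2) acc=0 (h:0 v:0)
  [3] (1,2) acc=24 (h:3 v:24)
  [4] (1,2) acc=33 (h:6 v:33)
  [5] (1,2) acc=15 (h:3 v:15)
Under OS (3×3), PE[1][2]:
  [0] (1,2) acc=0 (h:0 v:0)
  [1] (1,2) acc=0 (h:0 v:0)
  [2] (1,2) acc=0 (h:0 v:0)
  [3] (1,2) acc=27 (h:9 v:3)
  [4] (1,2) acc=33 (h:6 v:1)
  [5] (1,2) acc=33 (h:0 v:0)
RS: PE[1][2] is outside its 3×2 grid.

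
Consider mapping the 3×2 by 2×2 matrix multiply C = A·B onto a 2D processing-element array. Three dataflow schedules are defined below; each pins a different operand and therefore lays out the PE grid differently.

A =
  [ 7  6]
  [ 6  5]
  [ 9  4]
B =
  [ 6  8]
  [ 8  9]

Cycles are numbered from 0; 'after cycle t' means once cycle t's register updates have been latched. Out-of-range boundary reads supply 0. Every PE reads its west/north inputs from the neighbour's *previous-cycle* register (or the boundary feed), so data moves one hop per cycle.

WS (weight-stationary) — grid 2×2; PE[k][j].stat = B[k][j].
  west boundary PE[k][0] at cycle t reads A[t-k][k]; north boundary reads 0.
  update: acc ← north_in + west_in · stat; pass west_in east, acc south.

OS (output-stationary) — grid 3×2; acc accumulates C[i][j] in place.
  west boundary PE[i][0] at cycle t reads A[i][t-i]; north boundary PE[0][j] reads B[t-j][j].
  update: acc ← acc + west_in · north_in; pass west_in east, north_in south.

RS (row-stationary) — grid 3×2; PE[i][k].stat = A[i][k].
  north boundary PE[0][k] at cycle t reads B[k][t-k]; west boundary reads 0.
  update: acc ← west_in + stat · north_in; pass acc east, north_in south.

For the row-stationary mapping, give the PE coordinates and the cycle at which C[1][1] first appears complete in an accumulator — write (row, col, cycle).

(row, col, cycle) = (1, 1, 3)

Under RS, C[1][1] lands at PE[1][1]:
  0: (1,1).acc=0  regs=<0,0>
  1: (1,1).acc=0  regs=<0,0>
  2: (1,1).acc=76  regs=<76,8>
  3: (1,1).acc=93  regs=<93,9>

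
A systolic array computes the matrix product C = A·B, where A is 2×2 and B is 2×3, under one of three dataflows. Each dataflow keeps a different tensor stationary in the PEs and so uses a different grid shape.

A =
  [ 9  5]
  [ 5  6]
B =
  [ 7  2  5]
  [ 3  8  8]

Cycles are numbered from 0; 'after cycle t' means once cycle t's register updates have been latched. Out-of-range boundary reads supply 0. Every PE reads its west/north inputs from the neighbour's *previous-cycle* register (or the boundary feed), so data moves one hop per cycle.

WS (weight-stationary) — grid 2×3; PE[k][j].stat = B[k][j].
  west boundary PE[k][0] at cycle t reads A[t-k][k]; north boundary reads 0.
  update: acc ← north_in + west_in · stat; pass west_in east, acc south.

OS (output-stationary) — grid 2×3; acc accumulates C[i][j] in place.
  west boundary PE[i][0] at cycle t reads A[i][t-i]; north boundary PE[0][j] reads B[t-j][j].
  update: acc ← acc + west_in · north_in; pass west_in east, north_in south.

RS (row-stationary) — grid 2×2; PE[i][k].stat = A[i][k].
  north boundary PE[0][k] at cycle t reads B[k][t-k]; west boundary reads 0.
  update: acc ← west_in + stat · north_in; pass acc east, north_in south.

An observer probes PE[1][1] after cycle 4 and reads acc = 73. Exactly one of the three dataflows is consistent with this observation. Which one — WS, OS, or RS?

dataflow = RS

WS [2×3] PE[1][1] across cycles:
  after 0 — PE[1][1] acc=0, pass-E 0, pass-S 0
  after 1 — PE[1][1] acc=0, pass-E 0, pass-S 0
  after 2 — PE[1][1] acc=58, pass-E 5, pass-S 58
  after 3 — PE[1][1] acc=58, pass-E 6, pass-S 58
  after 4 — PE[1][1] acc=0, pass-E 0, pass-S 0
OS [2×3] PE[1][1] across cycles:
  after 0 — PE[1][1] acc=0, pass-E 0, pass-S 0
  after 1 — PE[1][1] acc=0, pass-E 0, pass-S 0
  after 2 — PE[1][1] acc=10, pass-E 5, pass-S 2
  after 3 — PE[1][1] acc=58, pass-E 6, pass-S 8
  after 4 — PE[1][1] acc=58, pass-E 0, pass-S 0
RS [2×2] PE[1][1] across cycles:
  after 0 — PE[1][1] acc=0, pass-E 0, pass-S 0
  after 1 — PE[1][1] acc=0, pass-E 0, pass-S 0
  after 2 — PE[1][1] acc=53, pass-E 53, pass-S 3
  after 3 — PE[1][1] acc=58, pass-E 58, pass-S 8
  after 4 — PE[1][1] acc=73, pass-E 73, pass-S 8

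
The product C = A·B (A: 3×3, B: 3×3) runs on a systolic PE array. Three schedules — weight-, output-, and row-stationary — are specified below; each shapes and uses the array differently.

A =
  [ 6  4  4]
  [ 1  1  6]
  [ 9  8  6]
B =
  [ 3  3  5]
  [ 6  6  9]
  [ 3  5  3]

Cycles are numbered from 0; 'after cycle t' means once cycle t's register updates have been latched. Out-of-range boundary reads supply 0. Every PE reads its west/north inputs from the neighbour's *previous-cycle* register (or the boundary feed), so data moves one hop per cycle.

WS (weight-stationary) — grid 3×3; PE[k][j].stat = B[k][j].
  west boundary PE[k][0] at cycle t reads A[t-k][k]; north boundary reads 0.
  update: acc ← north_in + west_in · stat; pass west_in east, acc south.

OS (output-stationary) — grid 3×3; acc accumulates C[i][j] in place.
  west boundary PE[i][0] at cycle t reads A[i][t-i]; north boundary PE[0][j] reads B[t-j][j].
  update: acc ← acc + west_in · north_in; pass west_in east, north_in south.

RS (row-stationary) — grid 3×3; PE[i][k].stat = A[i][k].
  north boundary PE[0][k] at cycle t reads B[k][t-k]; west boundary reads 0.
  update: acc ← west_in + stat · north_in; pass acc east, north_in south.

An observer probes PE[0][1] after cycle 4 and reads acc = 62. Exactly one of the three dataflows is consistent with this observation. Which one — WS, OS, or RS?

WS (3×3 grid), PE[0][1]:
  @0  [0,1]  acc 0  |  →0  ↓0
  @1  [0,1]  acc 18  |  →6  ↓18
  @2  [0,1]  acc 3  |  →1  ↓3
  @3  [0,1]  acc 27  |  →9  ↓27
  @4  [0,1]  acc 0  |  →0  ↓0
OS (3×3 grid), PE[0][1]:
  @0  [0,1]  acc 0  |  →0  ↓0
  @1  [0,1]  acc 18  |  →6  ↓3
  @2  [0,1]  acc 42  |  →4  ↓6
  @3  [0,1]  acc 62  |  →4  ↓5
  @4  [0,1]  acc 62  |  →0  ↓0
RS (3×3 grid), PE[0][1]:
  @0  [0,1]  acc 0  |  →0  ↓0
  @1  [0,1]  acc 42  |  →42  ↓6
  @2  [0,1]  acc 42  |  →42  ↓6
  @3  [0,1]  acc 66  |  →66  ↓9
  @4  [0,1]  acc 0  |  →0  ↓0

dataflow = OS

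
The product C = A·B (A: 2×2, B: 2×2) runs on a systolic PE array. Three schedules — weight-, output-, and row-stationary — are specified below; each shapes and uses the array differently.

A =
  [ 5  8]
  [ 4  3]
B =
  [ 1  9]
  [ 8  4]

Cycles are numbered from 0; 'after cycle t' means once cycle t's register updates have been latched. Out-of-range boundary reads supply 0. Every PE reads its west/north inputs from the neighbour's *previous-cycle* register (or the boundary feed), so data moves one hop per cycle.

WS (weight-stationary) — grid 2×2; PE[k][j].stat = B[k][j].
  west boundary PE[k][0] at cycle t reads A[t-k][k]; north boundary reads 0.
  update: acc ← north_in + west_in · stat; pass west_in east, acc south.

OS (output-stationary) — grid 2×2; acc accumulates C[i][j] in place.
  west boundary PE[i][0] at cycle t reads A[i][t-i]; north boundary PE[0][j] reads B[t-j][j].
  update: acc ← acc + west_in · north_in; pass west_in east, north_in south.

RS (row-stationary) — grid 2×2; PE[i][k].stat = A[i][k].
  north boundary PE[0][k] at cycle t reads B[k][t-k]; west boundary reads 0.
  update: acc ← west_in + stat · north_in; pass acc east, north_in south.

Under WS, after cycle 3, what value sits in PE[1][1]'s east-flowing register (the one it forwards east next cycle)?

register = 3

WS 2×2: PE[1][1] cycle-by-cycle (with neighbour feeds):
  [0] (0,1) acc=0 (h:0 v:0)
  [0] (1,0) acc=0 (h:0 v:0)
  [0] (1,1) acc=0 (h:0 v:0)
  [1] (0,1) acc=45 (h:5 v:45)
  [1] (1,0) acc=69 (h:8 v:69)
  [1] (1,1) acc=0 (h:0 v:0)
  [2] (0,1) acc=36 (h:4 v:36)
  [2] (1,0) acc=28 (h:3 v:28)
  [2] (1,1) acc=77 (h:8 v:77)
  [3] (0,1) acc=0 (h:0 v:0)
  [3] (1,0) acc=0 (h:0 v:0)
  [3] (1,1) acc=48 (h:3 v:48)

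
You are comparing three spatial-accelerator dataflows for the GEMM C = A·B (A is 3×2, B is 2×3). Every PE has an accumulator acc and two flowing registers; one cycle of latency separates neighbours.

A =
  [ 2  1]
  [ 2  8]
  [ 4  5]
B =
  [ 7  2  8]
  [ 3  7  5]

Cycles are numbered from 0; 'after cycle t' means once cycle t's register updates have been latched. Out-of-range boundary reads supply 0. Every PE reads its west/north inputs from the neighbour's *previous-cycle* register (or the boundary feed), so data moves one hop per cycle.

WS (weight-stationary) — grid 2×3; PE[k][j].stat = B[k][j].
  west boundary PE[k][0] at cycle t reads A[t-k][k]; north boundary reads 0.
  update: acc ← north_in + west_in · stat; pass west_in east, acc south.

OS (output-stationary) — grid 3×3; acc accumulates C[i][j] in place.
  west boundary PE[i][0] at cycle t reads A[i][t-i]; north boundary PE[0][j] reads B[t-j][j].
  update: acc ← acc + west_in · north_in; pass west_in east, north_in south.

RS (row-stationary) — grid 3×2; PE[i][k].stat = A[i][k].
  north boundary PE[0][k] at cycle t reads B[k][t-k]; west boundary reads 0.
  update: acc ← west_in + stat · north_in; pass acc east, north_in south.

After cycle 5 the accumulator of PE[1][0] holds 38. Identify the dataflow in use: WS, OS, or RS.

dataflow = OS

WS (2×3 grid), PE[1][0]:
  @0  [1,0]  acc 0  |  →0  ↓0
  @1  [1,0]  acc 17  |  →1  ↓17
  @2  [1,0]  acc 38  |  →8  ↓38
  @3  [1,0]  acc 43  |  →5  ↓43
  @4  [1,0]  acc 0  |  →0  ↓0
  @5  [1,0]  acc 0  |  →0  ↓0
OS (3×3 grid), PE[1][0]:
  @0  [1,0]  acc 0  |  →0  ↓0
  @1  [1,0]  acc 14  |  →2  ↓7
  @2  [1,0]  acc 38  |  →8  ↓3
  @3  [1,0]  acc 38  |  →0  ↓0
  @4  [1,0]  acc 38  |  →0  ↓0
  @5  [1,0]  acc 38  |  →0  ↓0
RS (3×2 grid), PE[1][0]:
  @0  [1,0]  acc 0  |  →0  ↓0
  @1  [1,0]  acc 14  |  →14  ↓7
  @2  [1,0]  acc 4  |  →4  ↓2
  @3  [1,0]  acc 16  |  →16  ↓8
  @4  [1,0]  acc 0  |  →0  ↓0
  @5  [1,0]  acc 0  |  →0  ↓0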